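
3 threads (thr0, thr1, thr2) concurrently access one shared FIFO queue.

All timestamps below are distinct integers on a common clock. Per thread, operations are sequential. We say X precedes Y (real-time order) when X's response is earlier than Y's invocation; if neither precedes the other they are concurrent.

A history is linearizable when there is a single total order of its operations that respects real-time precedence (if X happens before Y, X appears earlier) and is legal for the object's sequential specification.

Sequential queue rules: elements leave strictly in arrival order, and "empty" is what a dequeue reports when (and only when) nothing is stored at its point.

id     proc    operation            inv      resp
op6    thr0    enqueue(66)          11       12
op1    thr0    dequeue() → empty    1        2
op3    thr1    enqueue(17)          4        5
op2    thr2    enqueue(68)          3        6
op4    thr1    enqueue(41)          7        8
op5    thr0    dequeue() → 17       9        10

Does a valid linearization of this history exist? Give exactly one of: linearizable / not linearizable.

a witness: op1, op3, op2, op4, op5, op6
after step 1 (op1 dequeue() → empty): queue <>
after step 2 (op3 enqueue(17)): queue <17>
after step 3 (op2 enqueue(68)): queue <17,68>
after step 4 (op4 enqueue(41)): queue <17,68,41>
after step 5 (op5 dequeue() → 17): queue <68,41>
after step 6 (op6 enqueue(66)): queue <68,41,66>

linearizable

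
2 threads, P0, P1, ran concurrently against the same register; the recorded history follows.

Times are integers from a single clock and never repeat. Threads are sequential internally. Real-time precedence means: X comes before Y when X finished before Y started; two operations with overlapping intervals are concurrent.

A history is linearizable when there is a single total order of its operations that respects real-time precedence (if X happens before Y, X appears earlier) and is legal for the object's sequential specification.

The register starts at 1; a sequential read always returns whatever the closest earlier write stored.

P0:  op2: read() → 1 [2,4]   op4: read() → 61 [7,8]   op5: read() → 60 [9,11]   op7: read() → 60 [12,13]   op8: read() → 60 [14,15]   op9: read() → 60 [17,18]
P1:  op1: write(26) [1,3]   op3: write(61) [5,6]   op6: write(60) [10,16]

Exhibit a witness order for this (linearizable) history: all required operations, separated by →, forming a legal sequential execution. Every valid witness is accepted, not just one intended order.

step 1: op2 read() → 1 — value 1
step 2: op1 write(26) — value 26
step 3: op3 write(61) — value 61
step 4: op4 read() → 61 — value 61
step 5: op6 write(60) — value 60
step 6: op5 read() → 60 — value 60
step 7: op7 read() → 60 — value 60
step 8: op8 read() → 60 — value 60
step 9: op9 read() → 60 — value 60

op2 → op1 → op3 → op4 → op6 → op5 → op7 → op8 → op9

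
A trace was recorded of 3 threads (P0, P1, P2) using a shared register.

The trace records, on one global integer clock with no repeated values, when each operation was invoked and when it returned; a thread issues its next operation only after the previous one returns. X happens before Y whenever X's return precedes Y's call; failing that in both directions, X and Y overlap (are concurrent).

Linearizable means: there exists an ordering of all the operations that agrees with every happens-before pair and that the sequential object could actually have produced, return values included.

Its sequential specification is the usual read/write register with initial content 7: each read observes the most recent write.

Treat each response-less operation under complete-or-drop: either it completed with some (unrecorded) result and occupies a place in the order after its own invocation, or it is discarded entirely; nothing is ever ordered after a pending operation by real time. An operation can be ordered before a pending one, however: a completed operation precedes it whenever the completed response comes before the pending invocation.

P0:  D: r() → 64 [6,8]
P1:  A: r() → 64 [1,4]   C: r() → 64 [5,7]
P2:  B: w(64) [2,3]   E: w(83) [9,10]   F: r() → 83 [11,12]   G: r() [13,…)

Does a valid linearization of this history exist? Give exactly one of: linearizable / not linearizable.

linearizable

witness order: B, A, C, D, E, F
step 1: B w(64) — value 64
step 2: A r() → 64 — value 64
step 3: C r() → 64 — value 64
step 4: D r() → 64 — value 64
step 5: E w(83) — value 83
step 6: F r() → 83 — value 83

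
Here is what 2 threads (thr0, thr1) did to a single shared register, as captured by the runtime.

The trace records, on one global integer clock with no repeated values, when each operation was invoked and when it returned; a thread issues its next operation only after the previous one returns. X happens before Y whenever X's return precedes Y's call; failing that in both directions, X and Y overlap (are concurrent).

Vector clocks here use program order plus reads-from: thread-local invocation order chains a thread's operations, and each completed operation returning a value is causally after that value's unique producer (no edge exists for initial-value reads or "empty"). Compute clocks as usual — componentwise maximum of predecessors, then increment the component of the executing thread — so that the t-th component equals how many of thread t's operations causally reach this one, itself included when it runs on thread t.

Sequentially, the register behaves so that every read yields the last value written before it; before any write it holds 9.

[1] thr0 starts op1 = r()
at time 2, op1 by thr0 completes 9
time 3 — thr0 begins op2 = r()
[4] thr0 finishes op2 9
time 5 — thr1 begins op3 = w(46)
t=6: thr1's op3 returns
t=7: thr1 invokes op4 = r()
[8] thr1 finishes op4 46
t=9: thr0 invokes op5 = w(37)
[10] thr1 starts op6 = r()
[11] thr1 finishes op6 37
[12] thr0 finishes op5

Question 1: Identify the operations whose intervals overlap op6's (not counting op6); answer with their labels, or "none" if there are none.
Answer: op5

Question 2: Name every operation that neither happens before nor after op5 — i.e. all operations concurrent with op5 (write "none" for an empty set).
Answer: op6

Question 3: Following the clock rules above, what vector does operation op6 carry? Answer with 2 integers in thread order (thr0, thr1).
Answer: (3, 3)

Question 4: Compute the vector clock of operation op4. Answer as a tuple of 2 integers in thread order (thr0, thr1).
Answer: (0, 2)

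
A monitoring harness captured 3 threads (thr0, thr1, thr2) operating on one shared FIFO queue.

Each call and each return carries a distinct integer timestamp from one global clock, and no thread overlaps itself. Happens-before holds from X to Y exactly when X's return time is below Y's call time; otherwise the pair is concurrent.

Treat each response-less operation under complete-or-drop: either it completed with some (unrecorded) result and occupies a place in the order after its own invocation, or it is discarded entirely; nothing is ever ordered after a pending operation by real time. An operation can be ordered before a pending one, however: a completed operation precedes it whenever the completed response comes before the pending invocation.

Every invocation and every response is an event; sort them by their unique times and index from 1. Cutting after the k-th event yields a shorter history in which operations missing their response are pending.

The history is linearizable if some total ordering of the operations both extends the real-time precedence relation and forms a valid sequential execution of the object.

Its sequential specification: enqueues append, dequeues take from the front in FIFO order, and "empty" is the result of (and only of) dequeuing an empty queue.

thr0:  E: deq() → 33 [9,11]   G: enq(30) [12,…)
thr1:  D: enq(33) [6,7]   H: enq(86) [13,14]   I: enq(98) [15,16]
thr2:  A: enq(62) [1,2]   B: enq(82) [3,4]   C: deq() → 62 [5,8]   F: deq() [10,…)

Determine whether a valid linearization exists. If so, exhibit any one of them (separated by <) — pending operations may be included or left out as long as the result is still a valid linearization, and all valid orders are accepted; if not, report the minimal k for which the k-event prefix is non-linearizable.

linearizable — witness: A < B < C < D < F < E < G < H < I

step 1: A enq(62) — queue <62>
step 2: B enq(82) — queue <62,82>
step 3: C deq() → 62 — queue <82>
step 4: D enq(33) — queue <82,33>
step 5: F deq() (pending, included) — queue <33>
step 6: E deq() → 33 — queue <>
step 7: G enq(30) (pending, included) — queue <30>
step 8: H enq(86) — queue <30,86>
step 9: I enq(98) — queue <30,86,98>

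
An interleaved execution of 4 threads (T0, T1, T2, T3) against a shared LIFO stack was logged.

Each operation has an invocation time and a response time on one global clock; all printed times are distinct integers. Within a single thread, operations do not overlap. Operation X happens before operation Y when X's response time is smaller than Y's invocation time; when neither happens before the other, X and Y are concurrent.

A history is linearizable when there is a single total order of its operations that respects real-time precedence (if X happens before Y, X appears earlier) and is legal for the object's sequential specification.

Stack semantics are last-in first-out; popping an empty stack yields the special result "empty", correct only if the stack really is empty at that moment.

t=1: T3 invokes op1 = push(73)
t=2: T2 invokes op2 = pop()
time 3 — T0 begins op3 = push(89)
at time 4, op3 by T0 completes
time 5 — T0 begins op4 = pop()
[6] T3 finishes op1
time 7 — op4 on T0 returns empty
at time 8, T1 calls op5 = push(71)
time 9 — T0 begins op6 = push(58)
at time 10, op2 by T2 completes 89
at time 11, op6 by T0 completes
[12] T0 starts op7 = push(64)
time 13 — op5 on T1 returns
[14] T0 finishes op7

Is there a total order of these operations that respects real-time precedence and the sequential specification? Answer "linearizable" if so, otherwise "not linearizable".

linearizable

a witness: op3, op2, op4, op1, op5, op6, op7
1. op3 push(89), leaving stack <89>
2. op2 pop() → 89, leaving stack <>
3. op4 pop() → empty, leaving stack <>
4. op1 push(73), leaving stack <73>
5. op5 push(71), leaving stack <73,71>
6. op6 push(58), leaving stack <73,71,58>
7. op7 push(64), leaving stack <73,71,58,64>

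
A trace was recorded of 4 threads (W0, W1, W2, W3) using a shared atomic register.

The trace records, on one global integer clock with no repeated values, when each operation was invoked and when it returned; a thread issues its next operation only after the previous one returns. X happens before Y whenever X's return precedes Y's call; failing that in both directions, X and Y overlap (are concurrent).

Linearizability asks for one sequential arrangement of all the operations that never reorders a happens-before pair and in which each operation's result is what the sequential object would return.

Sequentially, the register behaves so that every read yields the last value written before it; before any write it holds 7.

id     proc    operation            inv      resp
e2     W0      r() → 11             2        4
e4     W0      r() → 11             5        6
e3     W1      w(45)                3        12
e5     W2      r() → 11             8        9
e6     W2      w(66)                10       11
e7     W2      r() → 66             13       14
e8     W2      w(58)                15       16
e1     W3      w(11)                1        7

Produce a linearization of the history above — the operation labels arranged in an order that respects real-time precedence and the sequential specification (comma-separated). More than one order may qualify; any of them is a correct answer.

e1, e2, e4, e5, e3, e6, e7, e8

1. e1 w(11), leaving value 11
2. e2 r() → 11, leaving value 11
3. e4 r() → 11, leaving value 11
4. e5 r() → 11, leaving value 11
5. e3 w(45), leaving value 45
6. e6 w(66), leaving value 66
7. e7 r() → 66, leaving value 66
8. e8 w(58), leaving value 58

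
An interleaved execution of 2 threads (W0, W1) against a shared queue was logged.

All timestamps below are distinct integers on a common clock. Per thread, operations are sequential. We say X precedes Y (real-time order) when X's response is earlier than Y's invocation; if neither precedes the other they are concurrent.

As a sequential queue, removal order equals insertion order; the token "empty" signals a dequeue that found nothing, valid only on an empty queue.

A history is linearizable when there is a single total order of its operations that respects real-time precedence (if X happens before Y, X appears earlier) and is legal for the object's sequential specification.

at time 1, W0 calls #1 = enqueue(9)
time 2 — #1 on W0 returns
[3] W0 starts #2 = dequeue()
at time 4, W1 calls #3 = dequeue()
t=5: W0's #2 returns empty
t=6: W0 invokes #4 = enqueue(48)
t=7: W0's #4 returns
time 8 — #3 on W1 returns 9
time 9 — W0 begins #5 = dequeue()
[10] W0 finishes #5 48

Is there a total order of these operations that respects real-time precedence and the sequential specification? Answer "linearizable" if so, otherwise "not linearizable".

linearizable

a witness: #1, #3, #2, #4, #5
after step 1 (#1 enqueue(9)): queue <9>
after step 2 (#3 dequeue() → 9): queue <>
after step 3 (#2 dequeue() → empty): queue <>
after step 4 (#4 enqueue(48)): queue <48>
after step 5 (#5 dequeue() → 48): queue <>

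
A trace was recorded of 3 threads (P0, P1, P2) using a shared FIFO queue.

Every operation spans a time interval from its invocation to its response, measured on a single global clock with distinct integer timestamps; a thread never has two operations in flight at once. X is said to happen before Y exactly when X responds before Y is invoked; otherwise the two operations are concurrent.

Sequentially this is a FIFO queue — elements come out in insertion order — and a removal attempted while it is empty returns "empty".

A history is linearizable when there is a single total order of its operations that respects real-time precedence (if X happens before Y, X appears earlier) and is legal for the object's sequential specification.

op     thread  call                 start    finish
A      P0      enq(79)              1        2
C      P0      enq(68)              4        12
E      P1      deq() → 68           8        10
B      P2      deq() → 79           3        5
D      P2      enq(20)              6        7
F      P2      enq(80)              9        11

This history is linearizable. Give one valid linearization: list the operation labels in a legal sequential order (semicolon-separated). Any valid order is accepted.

1. A enq(79), leaving queue <79>
2. B deq() → 79, leaving queue <>
3. C enq(68), leaving queue <68>
4. D enq(20), leaving queue <68,20>
5. E deq() → 68, leaving queue <20>
6. F enq(80), leaving queue <20,80>

A; B; C; D; E; F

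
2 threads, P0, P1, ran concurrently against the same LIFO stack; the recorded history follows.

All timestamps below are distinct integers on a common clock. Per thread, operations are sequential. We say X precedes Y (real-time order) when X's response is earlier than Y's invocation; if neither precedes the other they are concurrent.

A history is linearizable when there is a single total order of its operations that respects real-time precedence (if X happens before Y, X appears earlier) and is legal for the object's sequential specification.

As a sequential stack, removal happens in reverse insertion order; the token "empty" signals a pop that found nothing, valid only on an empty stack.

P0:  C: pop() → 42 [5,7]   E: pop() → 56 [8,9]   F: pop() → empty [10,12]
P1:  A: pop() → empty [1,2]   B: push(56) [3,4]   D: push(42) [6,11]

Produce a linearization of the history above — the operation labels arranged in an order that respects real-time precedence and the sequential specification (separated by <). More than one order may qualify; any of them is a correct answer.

1. A pop() → empty, leaving stack <>
2. B push(56), leaving stack <56>
3. D push(42), leaving stack <56,42>
4. C pop() → 42, leaving stack <56>
5. E pop() → 56, leaving stack <>
6. F pop() → empty, leaving stack <>

A < B < D < C < E < F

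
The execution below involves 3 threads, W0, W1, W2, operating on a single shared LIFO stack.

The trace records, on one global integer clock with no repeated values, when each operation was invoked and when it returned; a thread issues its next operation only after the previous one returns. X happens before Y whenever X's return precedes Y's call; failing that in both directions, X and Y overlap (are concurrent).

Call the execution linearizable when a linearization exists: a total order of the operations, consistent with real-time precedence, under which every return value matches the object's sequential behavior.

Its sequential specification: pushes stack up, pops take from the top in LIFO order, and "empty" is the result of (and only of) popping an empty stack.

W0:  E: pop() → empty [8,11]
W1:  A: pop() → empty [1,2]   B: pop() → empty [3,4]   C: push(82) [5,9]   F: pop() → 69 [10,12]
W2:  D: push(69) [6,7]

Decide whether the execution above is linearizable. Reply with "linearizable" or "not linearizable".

not linearizable

events 1..10 are fine; event 11 — the response of E at time 11 — makes the prefix non-linearizable
no legal order exists: 3 real-time-consistent candidates over 5 completed LIFO stack operations, all rejected
including or dropping the 1 pending operation (F) in any combination fails
one such order, A, B, C, D, E (pending dropped), breaks at step 5 where E pop() → empty is illegal
one such order, A, B, D, C, E (pending dropped), breaks at step 5 where E pop() → empty is illegal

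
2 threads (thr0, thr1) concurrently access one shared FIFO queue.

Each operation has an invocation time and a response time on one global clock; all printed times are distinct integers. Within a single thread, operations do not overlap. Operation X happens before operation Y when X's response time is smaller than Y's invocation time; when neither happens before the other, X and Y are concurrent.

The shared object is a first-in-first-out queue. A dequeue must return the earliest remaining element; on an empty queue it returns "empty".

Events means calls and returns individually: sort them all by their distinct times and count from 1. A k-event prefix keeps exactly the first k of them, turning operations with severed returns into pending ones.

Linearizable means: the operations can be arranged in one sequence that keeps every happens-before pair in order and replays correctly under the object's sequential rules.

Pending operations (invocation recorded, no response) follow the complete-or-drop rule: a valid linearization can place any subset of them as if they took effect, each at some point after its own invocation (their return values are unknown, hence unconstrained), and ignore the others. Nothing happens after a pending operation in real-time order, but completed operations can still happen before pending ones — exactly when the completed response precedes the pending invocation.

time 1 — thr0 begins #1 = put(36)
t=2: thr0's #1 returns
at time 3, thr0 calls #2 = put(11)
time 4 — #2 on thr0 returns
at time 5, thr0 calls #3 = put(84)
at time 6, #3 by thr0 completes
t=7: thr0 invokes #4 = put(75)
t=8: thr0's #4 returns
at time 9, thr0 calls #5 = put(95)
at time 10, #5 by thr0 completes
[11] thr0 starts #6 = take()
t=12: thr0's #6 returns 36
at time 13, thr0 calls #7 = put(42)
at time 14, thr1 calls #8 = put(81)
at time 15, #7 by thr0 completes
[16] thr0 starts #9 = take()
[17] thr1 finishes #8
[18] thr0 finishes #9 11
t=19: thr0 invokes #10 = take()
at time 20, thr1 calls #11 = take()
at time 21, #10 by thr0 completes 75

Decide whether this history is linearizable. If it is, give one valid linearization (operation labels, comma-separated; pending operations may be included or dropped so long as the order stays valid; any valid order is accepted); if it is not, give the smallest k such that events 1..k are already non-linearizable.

linearizable — witness: #1, #2, #3, #4, #5, #6, #7, #8, #9, #11, #10

step 1: #1 put(36) — queue <36>
step 2: #2 put(11) — queue <36,11>
step 3: #3 put(84) — queue <36,11,84>
step 4: #4 put(75) — queue <36,11,84,75>
step 5: #5 put(95) — queue <36,11,84,75,95>
step 6: #6 take() → 36 — queue <11,84,75,95>
step 7: #7 put(42) — queue <11,84,75,95,42>
step 8: #8 put(81) — queue <11,84,75,95,42,81>
step 9: #9 take() → 11 — queue <84,75,95,42,81>
step 10: #11 take() (pending, included) — queue <75,95,42,81>
step 11: #10 take() → 75 — queue <95,42,81>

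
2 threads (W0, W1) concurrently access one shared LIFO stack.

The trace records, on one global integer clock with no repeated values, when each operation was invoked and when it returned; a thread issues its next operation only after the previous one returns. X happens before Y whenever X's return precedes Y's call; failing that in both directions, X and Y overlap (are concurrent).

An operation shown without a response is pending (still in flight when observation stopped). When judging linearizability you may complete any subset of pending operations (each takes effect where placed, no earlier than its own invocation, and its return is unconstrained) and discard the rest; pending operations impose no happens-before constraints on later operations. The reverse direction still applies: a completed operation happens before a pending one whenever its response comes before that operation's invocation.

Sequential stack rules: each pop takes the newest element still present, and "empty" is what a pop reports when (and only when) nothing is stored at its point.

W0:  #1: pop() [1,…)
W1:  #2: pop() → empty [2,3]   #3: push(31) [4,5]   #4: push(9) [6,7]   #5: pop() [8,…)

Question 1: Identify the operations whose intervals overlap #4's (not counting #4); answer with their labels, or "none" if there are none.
Answer: #1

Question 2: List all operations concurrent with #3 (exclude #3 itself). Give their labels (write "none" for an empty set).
Answer: #1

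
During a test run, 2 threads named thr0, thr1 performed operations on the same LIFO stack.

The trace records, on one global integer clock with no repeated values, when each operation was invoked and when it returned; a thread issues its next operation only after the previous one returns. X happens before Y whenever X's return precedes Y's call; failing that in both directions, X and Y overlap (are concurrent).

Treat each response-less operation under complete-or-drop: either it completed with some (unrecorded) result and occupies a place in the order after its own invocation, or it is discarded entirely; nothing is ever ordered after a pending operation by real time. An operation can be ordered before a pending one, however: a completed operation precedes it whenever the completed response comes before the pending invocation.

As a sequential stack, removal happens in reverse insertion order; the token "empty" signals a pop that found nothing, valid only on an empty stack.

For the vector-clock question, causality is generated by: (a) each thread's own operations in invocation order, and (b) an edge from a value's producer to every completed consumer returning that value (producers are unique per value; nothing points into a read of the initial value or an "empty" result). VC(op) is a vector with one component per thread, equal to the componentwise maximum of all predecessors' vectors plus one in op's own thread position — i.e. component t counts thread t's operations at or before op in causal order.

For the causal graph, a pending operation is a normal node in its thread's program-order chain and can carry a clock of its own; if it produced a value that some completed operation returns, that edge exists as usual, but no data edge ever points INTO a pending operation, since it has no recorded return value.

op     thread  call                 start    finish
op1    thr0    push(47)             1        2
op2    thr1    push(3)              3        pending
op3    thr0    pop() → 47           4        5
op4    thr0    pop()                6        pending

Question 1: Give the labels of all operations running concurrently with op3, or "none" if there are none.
Answer: op2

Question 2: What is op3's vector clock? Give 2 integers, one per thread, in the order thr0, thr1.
Answer: (2, 0)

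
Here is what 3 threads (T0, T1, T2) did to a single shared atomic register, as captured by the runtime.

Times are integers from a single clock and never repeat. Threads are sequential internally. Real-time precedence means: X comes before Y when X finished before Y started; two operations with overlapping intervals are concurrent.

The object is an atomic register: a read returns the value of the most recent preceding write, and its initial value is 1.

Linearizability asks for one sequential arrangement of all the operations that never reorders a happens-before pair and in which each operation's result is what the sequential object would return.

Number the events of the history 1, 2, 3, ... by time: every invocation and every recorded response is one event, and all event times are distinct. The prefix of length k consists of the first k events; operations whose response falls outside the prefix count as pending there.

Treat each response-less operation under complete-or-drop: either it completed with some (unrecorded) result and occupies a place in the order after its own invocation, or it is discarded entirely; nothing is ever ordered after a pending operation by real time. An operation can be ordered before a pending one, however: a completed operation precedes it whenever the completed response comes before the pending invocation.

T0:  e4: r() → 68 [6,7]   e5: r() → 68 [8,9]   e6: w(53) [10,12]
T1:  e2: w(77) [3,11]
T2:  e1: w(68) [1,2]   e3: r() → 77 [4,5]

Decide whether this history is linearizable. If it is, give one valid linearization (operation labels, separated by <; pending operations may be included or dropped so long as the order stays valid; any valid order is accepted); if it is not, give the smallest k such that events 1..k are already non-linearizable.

not linearizable — minimal violating prefix: 7 events

the violation lands at event 7, e4's response at time 7: events 1..6 linearize, events 1..7 do not
exactly one order of the 3 completed ops respects real time; the atomic register replay fails
no completion choice of the 1 pending operation (e2) rescues it — every subset was tried
for example e1, e3, e4 (pending dropped) fails at step 2: e3 r() → 77 is not legal there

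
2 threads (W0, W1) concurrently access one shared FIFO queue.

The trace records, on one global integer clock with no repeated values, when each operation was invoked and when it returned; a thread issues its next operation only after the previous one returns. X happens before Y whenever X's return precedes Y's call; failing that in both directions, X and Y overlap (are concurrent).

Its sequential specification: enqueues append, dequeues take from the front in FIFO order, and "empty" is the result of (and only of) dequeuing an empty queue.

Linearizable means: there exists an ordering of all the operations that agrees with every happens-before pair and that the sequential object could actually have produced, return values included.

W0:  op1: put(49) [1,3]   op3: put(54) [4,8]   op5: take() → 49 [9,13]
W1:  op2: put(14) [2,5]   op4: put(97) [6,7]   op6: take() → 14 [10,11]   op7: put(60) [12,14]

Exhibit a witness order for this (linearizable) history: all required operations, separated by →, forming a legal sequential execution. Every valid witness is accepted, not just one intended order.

op1 → op2 → op3 → op4 → op5 → op6 → op7

1. op1 put(49), leaving queue <49>
2. op2 put(14), leaving queue <49,14>
3. op3 put(54), leaving queue <49,14,54>
4. op4 put(97), leaving queue <49,14,54,97>
5. op5 take() → 49, leaving queue <14,54,97>
6. op6 take() → 14, leaving queue <54,97>
7. op7 put(60), leaving queue <54,97,60>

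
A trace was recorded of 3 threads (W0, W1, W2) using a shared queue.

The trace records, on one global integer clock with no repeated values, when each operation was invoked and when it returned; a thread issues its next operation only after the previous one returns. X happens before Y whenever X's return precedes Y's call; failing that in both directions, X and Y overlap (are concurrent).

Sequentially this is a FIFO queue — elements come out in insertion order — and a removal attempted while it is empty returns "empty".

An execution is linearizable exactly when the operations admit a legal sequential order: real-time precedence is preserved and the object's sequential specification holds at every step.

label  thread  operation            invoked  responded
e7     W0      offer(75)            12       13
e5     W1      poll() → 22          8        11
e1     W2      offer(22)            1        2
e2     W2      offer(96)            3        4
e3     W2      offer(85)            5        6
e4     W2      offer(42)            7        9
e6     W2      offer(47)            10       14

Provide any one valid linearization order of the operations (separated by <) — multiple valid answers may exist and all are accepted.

e1 < e2 < e3 < e4 < e5 < e6 < e7

step 1: e1 offer(22) — queue <22>
step 2: e2 offer(96) — queue <22,96>
step 3: e3 offer(85) — queue <22,96,85>
step 4: e4 offer(42) — queue <22,96,85,42>
step 5: e5 poll() → 22 — queue <96,85,42>
step 6: e6 offer(47) — queue <96,85,42,47>
step 7: e7 offer(75) — queue <96,85,42,47,75>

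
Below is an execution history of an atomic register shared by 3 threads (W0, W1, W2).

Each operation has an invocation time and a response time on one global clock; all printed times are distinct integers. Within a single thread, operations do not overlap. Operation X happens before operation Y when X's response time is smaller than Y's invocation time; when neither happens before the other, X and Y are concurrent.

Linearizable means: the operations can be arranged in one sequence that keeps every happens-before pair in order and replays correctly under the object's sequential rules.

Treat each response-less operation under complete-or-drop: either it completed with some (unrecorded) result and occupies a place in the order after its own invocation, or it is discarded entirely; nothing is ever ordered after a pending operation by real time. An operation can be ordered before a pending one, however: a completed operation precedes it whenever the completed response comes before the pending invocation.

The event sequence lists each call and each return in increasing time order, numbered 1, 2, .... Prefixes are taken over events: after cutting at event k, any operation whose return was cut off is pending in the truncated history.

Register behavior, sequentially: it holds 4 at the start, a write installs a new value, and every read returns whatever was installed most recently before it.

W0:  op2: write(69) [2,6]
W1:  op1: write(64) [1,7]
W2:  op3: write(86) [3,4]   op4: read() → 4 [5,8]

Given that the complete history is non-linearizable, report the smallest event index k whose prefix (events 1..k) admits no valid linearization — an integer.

8

events 1..7 are linearizable; a witness order is op1, op2, op3:
1. op1 write(64), leaving value 64
2. op2 write(69), leaving value 69
3. op3 write(86), leaving value 86
at event 8 (op4's time-8 response) nothing linearizes any more
take op1, op2, op3, op4: step 4 already fails, because op4 read() → 4 cannot occur there
take op1, op3, op2, op4: step 4 already fails, because op4 read() → 4 cannot occur there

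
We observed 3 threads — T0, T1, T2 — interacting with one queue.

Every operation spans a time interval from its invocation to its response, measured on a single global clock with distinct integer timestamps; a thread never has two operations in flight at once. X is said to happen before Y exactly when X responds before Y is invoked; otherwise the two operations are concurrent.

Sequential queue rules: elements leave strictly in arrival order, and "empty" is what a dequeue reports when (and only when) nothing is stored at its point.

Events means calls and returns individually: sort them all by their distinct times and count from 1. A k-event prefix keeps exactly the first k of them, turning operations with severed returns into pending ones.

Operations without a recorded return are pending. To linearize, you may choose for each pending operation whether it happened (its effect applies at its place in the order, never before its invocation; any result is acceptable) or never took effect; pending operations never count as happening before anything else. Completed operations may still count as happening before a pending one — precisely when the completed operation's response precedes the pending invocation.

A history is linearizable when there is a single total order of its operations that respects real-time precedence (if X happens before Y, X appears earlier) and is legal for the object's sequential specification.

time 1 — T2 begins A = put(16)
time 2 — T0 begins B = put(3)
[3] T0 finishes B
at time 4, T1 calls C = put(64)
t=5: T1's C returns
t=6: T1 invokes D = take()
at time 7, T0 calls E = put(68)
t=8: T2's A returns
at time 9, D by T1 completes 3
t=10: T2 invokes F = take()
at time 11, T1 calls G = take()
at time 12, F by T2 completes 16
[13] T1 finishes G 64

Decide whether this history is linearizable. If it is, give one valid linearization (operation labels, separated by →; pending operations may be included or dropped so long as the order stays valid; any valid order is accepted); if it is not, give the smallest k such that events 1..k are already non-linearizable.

linearizable — witness: B → A → C → D → E → F → G

1. B put(3), leaving queue <3>
2. A put(16), leaving queue <3,16>
3. C put(64), leaving queue <3,16,64>
4. D take() → 3, leaving queue <16,64>
5. E put(68) (pending, included), leaving queue <16,64,68>
6. F take() → 16, leaving queue <64,68>
7. G take() → 64, leaving queue <68>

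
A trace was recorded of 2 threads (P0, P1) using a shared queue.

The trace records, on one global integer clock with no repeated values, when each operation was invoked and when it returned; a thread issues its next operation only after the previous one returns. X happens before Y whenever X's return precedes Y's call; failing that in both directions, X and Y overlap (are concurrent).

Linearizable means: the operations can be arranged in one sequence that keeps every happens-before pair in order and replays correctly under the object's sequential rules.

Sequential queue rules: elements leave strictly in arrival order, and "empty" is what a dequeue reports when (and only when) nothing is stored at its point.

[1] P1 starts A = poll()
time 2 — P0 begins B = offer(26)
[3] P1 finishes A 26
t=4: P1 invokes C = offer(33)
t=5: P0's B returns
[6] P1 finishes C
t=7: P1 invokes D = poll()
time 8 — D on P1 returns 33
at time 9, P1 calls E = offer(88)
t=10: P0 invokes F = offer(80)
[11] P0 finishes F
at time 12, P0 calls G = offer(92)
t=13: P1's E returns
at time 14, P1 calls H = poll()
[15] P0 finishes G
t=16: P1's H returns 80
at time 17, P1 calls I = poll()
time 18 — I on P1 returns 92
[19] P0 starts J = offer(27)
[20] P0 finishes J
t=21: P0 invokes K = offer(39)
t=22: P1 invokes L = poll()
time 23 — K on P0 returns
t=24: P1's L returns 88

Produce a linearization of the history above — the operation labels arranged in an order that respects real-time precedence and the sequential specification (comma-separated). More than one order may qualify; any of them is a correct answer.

step 1: B offer(26) — queue <26>
step 2: A poll() → 26 — queue <>
step 3: C offer(33) — queue <33>
step 4: D poll() → 33 — queue <>
step 5: F offer(80) — queue <80>
step 6: G offer(92) — queue <80,92>
step 7: E offer(88) — queue <80,92,88>
step 8: H poll() → 80 — queue <92,88>
step 9: I poll() → 92 — queue <88>
step 10: J offer(27) — queue <88,27>
step 11: K offer(39) — queue <88,27,39>
step 12: L poll() → 88 — queue <27,39>

B, A, C, D, F, G, E, H, I, J, K, L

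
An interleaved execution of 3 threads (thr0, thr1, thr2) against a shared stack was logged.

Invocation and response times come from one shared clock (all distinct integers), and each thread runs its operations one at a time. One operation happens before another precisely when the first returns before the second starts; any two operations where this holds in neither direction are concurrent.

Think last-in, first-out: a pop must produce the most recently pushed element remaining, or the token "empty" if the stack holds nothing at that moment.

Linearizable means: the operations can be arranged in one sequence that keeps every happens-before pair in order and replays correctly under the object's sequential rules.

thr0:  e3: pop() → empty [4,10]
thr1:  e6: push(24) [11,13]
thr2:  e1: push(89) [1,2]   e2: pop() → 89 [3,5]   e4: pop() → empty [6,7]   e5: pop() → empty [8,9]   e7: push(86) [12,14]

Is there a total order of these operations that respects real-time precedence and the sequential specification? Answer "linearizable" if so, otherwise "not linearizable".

linearizable

witness order: e1, e2, e3, e4, e5, e6, e7
after step 1 (e1 push(89)): stack <89>
after step 2 (e2 pop() → 89): stack <>
after step 3 (e3 pop() → empty): stack <>
after step 4 (e4 pop() → empty): stack <>
after step 5 (e5 pop() → empty): stack <>
after step 6 (e6 push(24)): stack <24>
after step 7 (e7 push(86)): stack <24,86>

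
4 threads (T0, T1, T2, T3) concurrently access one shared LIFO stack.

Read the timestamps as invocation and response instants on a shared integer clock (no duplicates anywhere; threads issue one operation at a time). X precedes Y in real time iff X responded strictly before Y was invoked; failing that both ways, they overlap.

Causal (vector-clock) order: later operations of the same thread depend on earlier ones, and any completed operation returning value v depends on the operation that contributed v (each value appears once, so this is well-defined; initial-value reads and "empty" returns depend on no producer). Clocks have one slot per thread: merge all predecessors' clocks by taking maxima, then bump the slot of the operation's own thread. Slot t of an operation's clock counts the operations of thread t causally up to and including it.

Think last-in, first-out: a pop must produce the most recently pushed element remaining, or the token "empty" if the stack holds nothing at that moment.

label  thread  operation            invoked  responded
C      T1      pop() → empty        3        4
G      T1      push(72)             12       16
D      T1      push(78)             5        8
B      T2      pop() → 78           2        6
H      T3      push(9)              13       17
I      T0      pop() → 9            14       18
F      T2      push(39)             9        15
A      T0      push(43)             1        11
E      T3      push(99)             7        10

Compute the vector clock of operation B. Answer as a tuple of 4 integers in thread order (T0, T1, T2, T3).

(0, 2, 1, 0)

E (invocation 7): nothing precedes it; T3's component alone gives (0, 0, 0, 1)
C (invocation 3): nothing precedes it; T1's component alone gives (0, 1, 0, 0)
A (invocation 1): nothing precedes it; T0's component alone gives (1, 0, 0, 0)
from VC(E)=(0, 0, 0, 1), H (invoked 13) maxes components and bumps T3 → (0, 0, 0, 2)
from VC(C)=(0, 1, 0, 0), D (invoked 5) maxes components and bumps T1 → (0, 2, 0, 0)
from VC(D)=(0, 2, 0, 0), B (invoked 2) maxes components and bumps T2 → (0, 2, 1, 0)
from VC(D)=(0, 2, 0, 0), G (invoked 12) maxes components and bumps T1 → (0, 3, 0, 0)
from VC(B)=(0, 2, 1, 0), F (invoked 9) maxes components and bumps T2 → (0, 2, 2, 0)
from VC(A)=(1, 0, 0, 0), VC(H)=(0, 0, 0, 2), I (invoked 14) maxes components and bumps T0 → (2, 0, 0, 2)
target: VC(B) = (0, 2, 1, 0)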